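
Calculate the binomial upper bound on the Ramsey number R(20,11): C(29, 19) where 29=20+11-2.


R(20,11) <= C(20+11-2, 20-1) = C(29, 19)
C(29, 19) = 29! / (19! * 10!)
= 20030010

20030010


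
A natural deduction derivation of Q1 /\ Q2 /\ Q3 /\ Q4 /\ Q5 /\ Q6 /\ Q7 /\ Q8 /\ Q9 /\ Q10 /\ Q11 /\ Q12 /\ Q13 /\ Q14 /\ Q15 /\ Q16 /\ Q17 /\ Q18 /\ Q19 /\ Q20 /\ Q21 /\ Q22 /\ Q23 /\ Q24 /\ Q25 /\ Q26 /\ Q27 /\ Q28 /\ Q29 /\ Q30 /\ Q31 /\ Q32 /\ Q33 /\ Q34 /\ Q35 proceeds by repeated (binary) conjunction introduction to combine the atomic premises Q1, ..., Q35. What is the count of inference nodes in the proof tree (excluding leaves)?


The target conjunction has 35 conjuncts, i.e. 34 binary /\ connectives.
Each conjunction-intro joins two pieces, so 35 atoms require 35-1 = 34 applications.
Total inference nodes = 34

34


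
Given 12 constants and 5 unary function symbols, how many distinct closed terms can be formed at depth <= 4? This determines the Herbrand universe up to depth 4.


Herbrand terms by depth:
Depth 0: 12 constants
Depth 1: 60 new terms (running total: 72)
Depth 2: 300 new terms (running total: 372)
Depth 3: 1500 new terms (running total: 1872)
Depth 4: 7500 new terms (running total: 9372)
Total distinct ground terms = 9372

9372


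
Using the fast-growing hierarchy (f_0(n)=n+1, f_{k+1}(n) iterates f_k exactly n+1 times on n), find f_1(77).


f_1(77) = f_0^78(77)
f_0 adds 1 each time, applied 78 times.
f_1(77) = 77 + 78 = 155

155


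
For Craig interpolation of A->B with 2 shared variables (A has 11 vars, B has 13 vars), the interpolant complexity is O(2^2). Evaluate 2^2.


Shared atoms = 2
Craig interpolant size bound = 2^2
= 4

4


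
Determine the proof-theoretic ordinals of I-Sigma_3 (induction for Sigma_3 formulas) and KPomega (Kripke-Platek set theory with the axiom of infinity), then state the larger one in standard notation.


Proof-theoretic ordinal of I-Sigma_3 (induction for Sigma_3 formulas): omega^(omega^(omega^omega))
Proof-theoretic ordinal of KPomega (Kripke-Platek set theory with the axiom of infinity): psi_0(epsilon_{Omega+1})
Comparing: omega^(omega^(omega^omega)) < psi_0(epsilon_{Omega+1}).
The larger ordinal is psi_0(epsilon_{Omega+1}) (from KPomega (Kripke-Platek set theory with the axiom of infinity)).

psi_0(epsilon_{Omega+1})


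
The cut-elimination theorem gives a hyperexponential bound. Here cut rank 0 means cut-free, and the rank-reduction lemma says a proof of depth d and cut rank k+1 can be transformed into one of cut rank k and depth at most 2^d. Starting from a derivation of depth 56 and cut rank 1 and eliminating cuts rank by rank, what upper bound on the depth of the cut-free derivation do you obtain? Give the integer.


Each rank reduction sends depth d to at most 2^d; cut rank r needs r reductions.
2_0(56) = 56
2_1(56) = 2^56 = 72057594037927936
Cut-free depth bound = 72057594037927936

72057594037927936


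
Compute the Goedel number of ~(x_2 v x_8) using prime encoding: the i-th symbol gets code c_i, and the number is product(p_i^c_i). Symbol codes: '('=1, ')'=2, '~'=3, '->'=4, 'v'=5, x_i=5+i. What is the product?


Formula: ~(x_2 v x_8)
Symbol codes: [3, 1, 7, 5, 13, 2]
Primes: [2, 3, 5, 7, 11, 13]
p_1^3 = 2^3 = 8
p_2^1 = 3^1 = 3
p_3^7 = 5^7 = 78125
p_4^5 = 7^5 = 16807
p_5^13 = 11^13 = 34522712143931
p_6^2 = 13^2 = 169
Product = 183858233789090935449375000

183858233789090935449375000


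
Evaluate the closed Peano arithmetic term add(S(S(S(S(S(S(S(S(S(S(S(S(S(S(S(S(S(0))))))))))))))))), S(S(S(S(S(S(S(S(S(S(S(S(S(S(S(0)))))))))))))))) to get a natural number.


add(S^17(0), S^15(0)):
S^17(0) = 17
S^15(0) = 15
17 + 15 = 32

32


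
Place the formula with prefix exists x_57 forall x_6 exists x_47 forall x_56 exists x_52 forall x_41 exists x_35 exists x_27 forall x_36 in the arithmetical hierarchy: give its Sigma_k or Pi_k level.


Leading quantifier is exists, so the class is Sigma.
Number of quantifier blocks = alternations + 1 = 7 + 1 = 8.
Classification: Sigma_8

Sigma_8


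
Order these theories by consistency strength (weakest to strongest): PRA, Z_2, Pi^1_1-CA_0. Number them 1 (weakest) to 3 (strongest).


Ordering by consistency strength:
1. PRA
2. Pi^1_1-CA_0
3. Z_2


PRA=1, Z_2=3, Pi^1_1-CA_0=2


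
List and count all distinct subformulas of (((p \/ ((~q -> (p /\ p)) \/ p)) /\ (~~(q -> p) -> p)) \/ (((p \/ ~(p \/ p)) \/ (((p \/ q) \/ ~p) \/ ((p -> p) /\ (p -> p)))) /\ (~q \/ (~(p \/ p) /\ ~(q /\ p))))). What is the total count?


Formula: (((p \/ ((~q -> (p /\ p)) \/ p)) /\ (~~(q -> p) -> p)) \/ (((p \/ ~(p \/ p)) \/ (((p \/ q) \/ ~p) \/ ((p -> p) /\ (p -> p)))) /\ (~q \/ (~(p \/ p) /\ ~(q /\ p)))))
Subformulas found:
  1. p
  2. q
  3. ~p
  4. ~q
  5. (p \/ p)
  6. (q /\ p)
  7. (q -> p)
  8. (p -> p)
  9. (p \/ q)
  10. (p /\ p)
  11. ~(q -> p)
  12. ~(p \/ p)
  13. ~(q /\ p)
  14. ~~(q -> p)
  15. (p \/ ~(p \/ p))
  16. ((p \/ q) \/ ~p)
  17. (~q -> (p /\ p))
  18. (~~(q -> p) -> p)
  19. ((p -> p) /\ (p -> p))
  20. ((~q -> (p /\ p)) \/ p)
  21. (~(p \/ p) /\ ~(q /\ p))
  22. (p \/ ((~q -> (p /\ p)) \/ p))
  23. (~q \/ (~(p \/ p) /\ ~(q /\ p)))
  24. (((p \/ q) \/ ~p) \/ ((p -> p) /\ (p -> p)))
  25. ((p \/ ((~q -> (p /\ p)) \/ p)) /\ (~~(q -> p) -> p))
  26. ((p \/ ~(p \/ p)) \/ (((p \/ q) \/ ~p) \/ ((p -> p) /\ (p -> p))))
  27. (((p \/ ~(p \/ p)) \/ (((p \/ q) \/ ~p) \/ ((p -> p) /\ (p -> p)))) /\ (~q \/ (~(p \/ p) /\ ~(q /\ p))))
  28. (((p \/ ((~q -> (p /\ p)) \/ p)) /\ (~~(q -> p) -> p)) \/ (((p \/ ~(p \/ p)) \/ (((p \/ q) \/ ~p) \/ ((p -> p) /\ (p -> p)))) /\ (~q \/ (~(p \/ p) /\ ~(q /\ p)))))
Total distinct subformulas = 28

28


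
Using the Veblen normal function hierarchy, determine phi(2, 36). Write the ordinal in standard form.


phi(2, 36):
phi(2, beta) = zeta_beta (the beta-th zeta number, fixed point of epsilon).
phi(2, 36) = zeta_36

zeta_36


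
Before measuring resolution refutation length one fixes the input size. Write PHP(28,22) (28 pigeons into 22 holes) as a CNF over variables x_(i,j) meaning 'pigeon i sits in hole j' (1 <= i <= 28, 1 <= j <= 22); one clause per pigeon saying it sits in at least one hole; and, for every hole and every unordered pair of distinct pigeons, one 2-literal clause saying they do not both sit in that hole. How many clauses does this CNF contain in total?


PHP(28,22): 28 pigeons, 22 holes, 28*22 = 616 variables.
- pigeon clauses: one per pigeon -> 28 clauses
- hole clauses: 22 holes * C(28,2) = 22 * 378 -> 8316 clauses
Total clauses = 28 + 8316 = 8344

8344


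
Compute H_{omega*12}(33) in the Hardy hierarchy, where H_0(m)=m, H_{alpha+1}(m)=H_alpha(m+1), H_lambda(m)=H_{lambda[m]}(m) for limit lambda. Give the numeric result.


H_{omega*12}(33):
For the Hardy hierarchy, H_{omega*k}(n) = 2^k * n.
2^12 = 4096.
4096 * 33 = 135168

135168


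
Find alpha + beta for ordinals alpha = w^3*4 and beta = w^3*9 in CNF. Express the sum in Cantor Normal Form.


Ordinal addition w^3*4 + w^3*9:
Both terms have the same exponent 3.
w^e*c + w^e*d = w^e*(c+d).
Result = w^3*(4+9) = w^3*13

w^3*13


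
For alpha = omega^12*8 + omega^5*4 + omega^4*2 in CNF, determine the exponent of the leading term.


CNF: omega^12*8 + omega^5*4 + omega^4*2
The leading term is omega^12*8, which has exponent 12.

12


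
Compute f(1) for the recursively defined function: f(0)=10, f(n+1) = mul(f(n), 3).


f(0) = 10
f(1) = mul(f(0), 3) = mul(10, 3) = 30


30


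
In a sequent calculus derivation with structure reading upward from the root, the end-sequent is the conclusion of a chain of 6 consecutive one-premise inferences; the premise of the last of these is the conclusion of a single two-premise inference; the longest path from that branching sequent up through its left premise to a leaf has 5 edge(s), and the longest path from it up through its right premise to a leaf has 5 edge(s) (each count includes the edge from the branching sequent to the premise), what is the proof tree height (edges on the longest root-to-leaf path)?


Longest path through the left premise: 5 edges (measured from the branching sequent)
Longest path through the right premise: 5 edges
Height of the subtree rooted at the branching sequent: max(5, 5) = 5
The branching sequent sits 6 edges above the root (the chain of one-premise inferences), so height = 5 + 6 = 11

11


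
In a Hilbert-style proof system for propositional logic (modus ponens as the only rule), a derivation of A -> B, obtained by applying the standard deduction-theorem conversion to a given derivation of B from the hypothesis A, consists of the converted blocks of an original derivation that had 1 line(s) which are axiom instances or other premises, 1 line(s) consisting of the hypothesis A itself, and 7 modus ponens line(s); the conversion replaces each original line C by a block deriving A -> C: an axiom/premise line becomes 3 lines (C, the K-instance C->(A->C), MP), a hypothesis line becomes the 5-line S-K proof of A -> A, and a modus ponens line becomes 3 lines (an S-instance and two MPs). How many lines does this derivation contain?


Deduction-theorem conversion, block by block:
- 1 axiom/premise lines -> 3 lines each = 3
- 1 hypothesis lines -> 5 lines each (identity proof A->A) = 5
- 7 MP lines -> 3 lines each (S-instance, MP, MP) = 21
Total = 3 + 5 + 21 = 29 lines.

29


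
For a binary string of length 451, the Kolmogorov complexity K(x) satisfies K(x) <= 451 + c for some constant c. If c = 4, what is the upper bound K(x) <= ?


K(x) <= |x| + c = 451 + 4 = 455

455


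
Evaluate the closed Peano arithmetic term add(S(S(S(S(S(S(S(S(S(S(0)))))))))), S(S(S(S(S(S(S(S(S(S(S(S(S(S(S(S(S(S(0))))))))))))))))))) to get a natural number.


add(S^10(0), S^18(0)):
S^10(0) = 10
S^18(0) = 18
10 + 18 = 28

28


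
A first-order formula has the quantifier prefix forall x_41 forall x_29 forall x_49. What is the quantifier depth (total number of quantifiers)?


Quantifier prefix has 3 quantifier symbols.
Quantifier depth = 3

3


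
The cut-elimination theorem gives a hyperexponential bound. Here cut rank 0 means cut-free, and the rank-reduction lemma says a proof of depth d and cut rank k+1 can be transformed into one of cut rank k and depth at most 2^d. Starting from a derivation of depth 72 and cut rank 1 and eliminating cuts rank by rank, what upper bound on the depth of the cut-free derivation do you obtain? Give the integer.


Each rank reduction sends depth d to at most 2^d; cut rank r needs r reductions.
2_0(72) = 72
2_1(72) = 2^72 = 4722366482869645213696
Cut-free depth bound = 4722366482869645213696

4722366482869645213696


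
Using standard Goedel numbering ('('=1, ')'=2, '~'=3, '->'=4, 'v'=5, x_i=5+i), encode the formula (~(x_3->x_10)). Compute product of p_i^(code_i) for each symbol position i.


Formula: (~(x_3->x_10))
Symbol codes: [1, 3, 1, 8, 4, 15, 2, 2]
Primes: [2, 3, 5, 7, 11, 13, 17, 19]
p_1^1 = 2^1 = 2
p_2^3 = 3^3 = 27
p_3^1 = 5^1 = 5
p_4^8 = 7^8 = 5764801
p_5^4 = 11^4 = 14641
p_6^15 = 13^15 = 51185893014090757
p_7^2 = 17^2 = 289
p_8^2 = 19^2 = 361
Product = 121695397661464062023753809144210710

121695397661464062023753809144210710


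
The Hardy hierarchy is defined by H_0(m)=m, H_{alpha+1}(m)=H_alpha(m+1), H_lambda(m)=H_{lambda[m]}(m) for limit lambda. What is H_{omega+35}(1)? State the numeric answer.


H_{omega+35}(1):
Unwind the 35 successor steps: H_{omega+35}(1) = H_omega(1+35) = H_omega(36).
H_omega(m) = H_m(m) = m + m = 2m.
Result = 2 * 36 = 72

72


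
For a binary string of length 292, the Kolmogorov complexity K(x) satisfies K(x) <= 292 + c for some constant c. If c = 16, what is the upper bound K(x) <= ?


K(x) <= |x| + c = 292 + 16 = 308

308


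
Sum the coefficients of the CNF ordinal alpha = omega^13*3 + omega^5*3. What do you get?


CNF: omega^13*3 + omega^5*3
Coefficients: 3 + 3 = 6

6


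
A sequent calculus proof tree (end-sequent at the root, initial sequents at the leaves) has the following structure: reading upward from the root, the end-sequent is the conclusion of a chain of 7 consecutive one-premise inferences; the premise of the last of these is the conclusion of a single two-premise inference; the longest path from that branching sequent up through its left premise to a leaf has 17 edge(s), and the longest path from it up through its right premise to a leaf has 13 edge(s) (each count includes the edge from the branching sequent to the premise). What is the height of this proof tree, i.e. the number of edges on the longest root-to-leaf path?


Longest path through the left premise: 17 edges (measured from the branching sequent)
Longest path through the right premise: 13 edges
Height of the subtree rooted at the branching sequent: max(17, 13) = 17
The branching sequent sits 7 edges above the root (the chain of one-premise inferences), so height = 17 + 7 = 24

24


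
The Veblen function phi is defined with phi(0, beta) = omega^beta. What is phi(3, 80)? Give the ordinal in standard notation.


phi(3, 80):
phi(3, beta) = eta_beta (the beta-th eta number, fixed point of zeta).
phi(3, 80) = eta_80

eta_80


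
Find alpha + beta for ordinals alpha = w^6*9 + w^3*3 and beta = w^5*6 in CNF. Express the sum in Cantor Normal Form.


Ordinal addition (w^6*9 + w^3*3) + w^5*6:
alpha's leading term has exponent 6 > beta's exponent 5, so it survives.
alpha's tail term has exponent 3 < beta's exponent 5, so it is absorbed by beta.
In ordinal addition, any term followed by a strictly larger-exponent term is absorbed.
Result = w^6*9 + w^5*6

w^6*9 + w^5*6


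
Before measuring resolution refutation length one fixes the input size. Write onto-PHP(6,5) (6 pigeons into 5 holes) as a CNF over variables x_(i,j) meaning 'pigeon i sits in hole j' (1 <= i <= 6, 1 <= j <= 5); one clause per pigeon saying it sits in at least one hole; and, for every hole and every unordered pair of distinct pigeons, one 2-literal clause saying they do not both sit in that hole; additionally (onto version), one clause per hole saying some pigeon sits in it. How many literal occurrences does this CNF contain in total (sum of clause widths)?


onto-PHP(6,5): 6 pigeons, 5 holes, 6*5 = 30 variables.
- pigeon clauses: one per pigeon -> 6 clauses of width 5 -> 30 literals
- hole clauses: 5 holes * C(6,2) = 5 * 15 -> 75 clauses of width 2 -> 150 literals
- onto clauses: one per hole -> 5 clauses of width 6 -> 30 literals
Total literal occurrences = 30 + 150 + 30 = 210

210


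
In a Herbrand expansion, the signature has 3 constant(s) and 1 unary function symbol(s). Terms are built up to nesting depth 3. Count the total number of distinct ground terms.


Herbrand terms by depth:
Depth 0: 3 constants
Depth 1: 3 new terms (running total: 6)
Depth 2: 3 new terms (running total: 9)
Depth 3: 3 new terms (running total: 12)
Total distinct ground terms = 12

12


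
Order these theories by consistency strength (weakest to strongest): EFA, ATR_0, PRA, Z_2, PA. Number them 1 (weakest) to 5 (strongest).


Ordering by consistency strength:
1. EFA
2. PRA
3. PA
4. ATR_0
5. Z_2


EFA=1, ATR_0=4, PRA=2, Z_2=5, PA=3


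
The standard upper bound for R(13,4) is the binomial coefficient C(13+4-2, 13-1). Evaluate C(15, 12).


R(13,4) <= C(13+4-2, 13-1) = C(15, 12)
C(15, 12) = 15! / (12! * 3!)
= 455

455


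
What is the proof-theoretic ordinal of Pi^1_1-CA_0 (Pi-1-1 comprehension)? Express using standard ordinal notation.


The proof-theoretic ordinal of Pi^1_1-CA_0 (Pi-1-1 comprehension) is a standard result in ordinal analysis.
This ordinal is the supremum of order types of primitive recursive well-orderings
that the theory can prove to be well-ordered.
For Pi^1_1-CA_0 (Pi-1-1 comprehension), the proof-theoretic ordinal is psi_0(Omega_omega).

psi_0(Omega_omega)


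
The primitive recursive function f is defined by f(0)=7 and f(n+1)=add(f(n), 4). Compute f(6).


f(0) = 7
f(1) = add(f(0), 4) = add(7, 4) = 11
f(2) = add(f(1), 4) = add(11, 4) = 15
f(3) = add(f(2), 4) = add(15, 4) = 19
f(4) = add(f(3), 4) = add(19, 4) = 23
f(5) = add(f(4), 4) = add(23, 4) = 27
f(6) = add(f(5), 4) = add(27, 4) = 31


31


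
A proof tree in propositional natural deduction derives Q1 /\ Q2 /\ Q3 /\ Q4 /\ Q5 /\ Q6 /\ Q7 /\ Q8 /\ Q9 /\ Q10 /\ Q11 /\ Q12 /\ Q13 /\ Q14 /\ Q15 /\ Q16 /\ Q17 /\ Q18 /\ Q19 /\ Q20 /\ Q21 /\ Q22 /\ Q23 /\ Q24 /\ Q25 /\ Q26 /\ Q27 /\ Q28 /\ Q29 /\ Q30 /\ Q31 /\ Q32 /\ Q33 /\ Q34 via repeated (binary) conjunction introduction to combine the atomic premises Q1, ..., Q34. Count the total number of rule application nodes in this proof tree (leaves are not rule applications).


The target conjunction has 34 conjuncts, i.e. 33 binary /\ connectives.
Each conjunction-intro joins two pieces, so 34 atoms require 34-1 = 33 applications.
Total inference nodes = 33

33


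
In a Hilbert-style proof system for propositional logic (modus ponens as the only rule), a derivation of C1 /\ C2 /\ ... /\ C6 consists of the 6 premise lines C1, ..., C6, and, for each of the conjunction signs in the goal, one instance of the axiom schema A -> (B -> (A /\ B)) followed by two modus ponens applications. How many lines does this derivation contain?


Conjoining 6 premises:
- 6 premise lines
- the goal has 5 conjunction signs; each costs 1 axiom instance + 2 MP = 3 lines: 3 * 5 = 15
Total = 6 + 15 = 21 lines.

21


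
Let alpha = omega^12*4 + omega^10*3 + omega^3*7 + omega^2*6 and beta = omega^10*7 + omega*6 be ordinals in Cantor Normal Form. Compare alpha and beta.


Compare term by term from highest exponent:
alpha = omega^12*4 + omega^10*3 + omega^3*7 + omega^2*6
beta = omega^10*7 + omega*6
Term 1: alpha has omega^12*4, beta has omega^10*7
Term 2: alpha has omega^10*3, beta has omega^1*6
Term 3: alpha has omega^3*7, beta has omega^0*0
Term 4: alpha has omega^2*6, beta has omega^0*0
Result: alpha > beta

alpha > beta


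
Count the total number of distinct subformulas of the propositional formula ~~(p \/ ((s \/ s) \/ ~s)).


Formula: ~~(p \/ ((s \/ s) \/ ~s))
Subformulas found:
  1. s
  2. p
  3. ~s
  4. (s \/ s)
  5. ((s \/ s) \/ ~s)
  6. (p \/ ((s \/ s) \/ ~s))
  7. ~(p \/ ((s \/ s) \/ ~s))
  8. ~~(p \/ ((s \/ s) \/ ~s))
Total distinct subformulas = 8

8


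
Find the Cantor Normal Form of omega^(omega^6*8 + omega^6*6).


omega^(omega^6*8 + omega^6*6):
Both terms of the exponent have the same exponent 6, so they merge: omega^6*8 + omega^6*6 = omega^6*(8+6) = omega^6*14.
omega raised to a CNF ordinal is a single CNF term: Result = omega^(omega^6*14)

omega^(omega^6*14)


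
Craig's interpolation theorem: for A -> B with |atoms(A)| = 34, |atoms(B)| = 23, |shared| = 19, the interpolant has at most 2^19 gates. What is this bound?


Shared atoms = 19
Craig interpolant size bound = 2^19
= 524288

524288


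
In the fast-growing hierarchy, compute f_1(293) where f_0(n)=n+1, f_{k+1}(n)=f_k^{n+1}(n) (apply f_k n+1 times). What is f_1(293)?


f_1(293) = f_0^294(293)
f_0 adds 1 each time, applied 294 times.
f_1(293) = 293 + 294 = 587

587


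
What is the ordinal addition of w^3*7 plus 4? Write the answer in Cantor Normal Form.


Ordinal addition w^3*7 + 4:
Leading exponent of alpha (3) > leading exponent of beta (0).
Since alpha's term has higher exponent than beta's leading term,
the sum is simply alpha followed by beta.
Result = w^3*7 + 4

w^3*7 + 4


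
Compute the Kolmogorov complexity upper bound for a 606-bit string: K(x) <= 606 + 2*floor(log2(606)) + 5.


floor(log2(606)) = 9
2 * 9 = 18
K(x) <= 606 + 18 + 5 = 629

629


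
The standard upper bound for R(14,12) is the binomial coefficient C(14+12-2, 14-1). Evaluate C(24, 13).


R(14,12) <= C(14+12-2, 14-1) = C(24, 13)
C(24, 13) = 24! / (13! * 11!)
= 2496144

2496144


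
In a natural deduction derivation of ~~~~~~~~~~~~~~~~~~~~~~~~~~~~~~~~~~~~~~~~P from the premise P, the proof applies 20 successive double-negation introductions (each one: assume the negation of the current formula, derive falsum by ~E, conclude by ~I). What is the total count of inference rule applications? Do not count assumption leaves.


Each double-negation introduction (from C infer ~~C) uses 2 inference nodes: one ~E (C and ~C give falsum) and one ~I (discharge ~C).
20 double negations = 20 * 2 = 40 inference nodes.

40


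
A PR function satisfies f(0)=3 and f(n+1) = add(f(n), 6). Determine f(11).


f(0) = 3
f(1) = add(f(0), 6) = add(3, 6) = 9
f(2) = add(f(1), 6) = add(9, 6) = 15
f(3) = add(f(2), 6) = add(15, 6) = 21
f(4) = add(f(3), 6) = add(21, 6) = 27
f(5) = add(f(4), 6) = add(27, 6) = 33
f(6) = add(f(5), 6) = add(33, 6) = 39
f(7) = add(f(6), 6) = add(39, 6) = 45
f(8) = add(f(7), 6) = add(45, 6) = 51
f(9) = add(f(8), 6) = add(51, 6) = 57
f(10) = add(f(9), 6) = add(57, 6) = 63
f(11) = add(f(10), 6) = add(63, 6) = 69


69


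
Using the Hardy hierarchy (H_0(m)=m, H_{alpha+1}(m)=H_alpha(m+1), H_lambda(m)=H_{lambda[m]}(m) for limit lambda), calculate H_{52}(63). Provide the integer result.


H_52(63):
For finite ordinals k, H_k(n) = n + k (each successor step adds 1).
H_52(63) = 63 + 52 = 115

115


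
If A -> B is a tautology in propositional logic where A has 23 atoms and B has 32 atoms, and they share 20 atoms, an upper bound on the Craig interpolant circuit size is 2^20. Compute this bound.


Shared atoms = 20
Craig interpolant size bound = 2^20
= 1048576

1048576


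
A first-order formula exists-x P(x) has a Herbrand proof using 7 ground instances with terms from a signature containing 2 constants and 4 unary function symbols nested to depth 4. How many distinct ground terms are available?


Herbrand terms by depth:
Depth 0: 2 constants
Depth 1: 8 new terms (running total: 10)
Depth 2: 32 new terms (running total: 42)
Depth 3: 128 new terms (running total: 170)
Depth 4: 512 new terms (running total: 682)
Total distinct ground terms = 682

682


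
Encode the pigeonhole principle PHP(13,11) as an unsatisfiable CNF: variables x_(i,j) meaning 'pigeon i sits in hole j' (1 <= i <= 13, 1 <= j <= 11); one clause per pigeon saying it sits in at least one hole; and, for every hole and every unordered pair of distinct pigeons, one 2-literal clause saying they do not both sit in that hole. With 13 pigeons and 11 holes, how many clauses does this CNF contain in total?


PHP(13,11): 13 pigeons, 11 holes, 13*11 = 143 variables.
- pigeon clauses: one per pigeon -> 13 clauses
- hole clauses: 11 holes * C(13,2) = 11 * 78 -> 858 clauses
Total clauses = 13 + 858 = 871

871


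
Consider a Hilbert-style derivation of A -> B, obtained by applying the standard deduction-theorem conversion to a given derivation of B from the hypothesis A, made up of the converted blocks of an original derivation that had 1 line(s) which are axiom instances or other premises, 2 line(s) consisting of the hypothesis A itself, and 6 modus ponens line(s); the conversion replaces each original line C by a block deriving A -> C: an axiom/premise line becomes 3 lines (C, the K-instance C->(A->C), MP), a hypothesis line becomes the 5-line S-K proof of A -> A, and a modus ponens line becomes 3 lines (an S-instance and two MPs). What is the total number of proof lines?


Deduction-theorem conversion, block by block:
- 1 axiom/premise lines -> 3 lines each = 3
- 2 hypothesis lines -> 5 lines each (identity proof A->A) = 10
- 6 MP lines -> 3 lines each (S-instance, MP, MP) = 18
Total = 3 + 10 + 18 = 31 lines.

31


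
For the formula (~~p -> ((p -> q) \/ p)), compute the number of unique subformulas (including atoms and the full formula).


Formula: (~~p -> ((p -> q) \/ p))
Subformulas found:
  1. q
  2. p
  3. ~p
  4. ~~p
  5. (p -> q)
  6. ((p -> q) \/ p)
  7. (~~p -> ((p -> q) \/ p))
Total distinct subformulas = 7

7


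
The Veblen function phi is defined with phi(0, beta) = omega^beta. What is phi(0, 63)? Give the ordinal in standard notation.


phi(0, 63):
phi(0, beta) = omega^beta by definition.
phi(0, 63) = omega^63

omega^63


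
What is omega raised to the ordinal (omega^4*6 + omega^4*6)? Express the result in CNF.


omega^(omega^4*6 + omega^4*6):
Both terms of the exponent have the same exponent 4, so they merge: omega^4*6 + omega^4*6 = omega^4*(6+6) = omega^4*12.
omega raised to a CNF ordinal is a single CNF term: Result = omega^(omega^4*12)

omega^(omega^4*12)


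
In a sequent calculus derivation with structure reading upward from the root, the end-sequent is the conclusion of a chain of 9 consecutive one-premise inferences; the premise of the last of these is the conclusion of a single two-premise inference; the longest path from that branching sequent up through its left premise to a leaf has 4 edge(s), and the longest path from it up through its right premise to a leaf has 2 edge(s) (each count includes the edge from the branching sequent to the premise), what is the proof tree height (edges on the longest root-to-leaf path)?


Longest path through the left premise: 4 edges (measured from the branching sequent)
Longest path through the right premise: 2 edges
Height of the subtree rooted at the branching sequent: max(4, 2) = 4
The branching sequent sits 9 edges above the root (the chain of one-premise inferences), so height = 4 + 9 = 13

13


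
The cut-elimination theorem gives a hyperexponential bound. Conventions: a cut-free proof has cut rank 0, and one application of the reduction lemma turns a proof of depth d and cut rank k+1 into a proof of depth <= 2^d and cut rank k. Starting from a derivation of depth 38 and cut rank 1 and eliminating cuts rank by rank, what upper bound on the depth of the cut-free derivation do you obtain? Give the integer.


Each rank reduction sends depth d to at most 2^d; cut rank r needs r reductions.
2_0(38) = 38
2_1(38) = 2^38 = 274877906944
Cut-free depth bound = 274877906944

274877906944


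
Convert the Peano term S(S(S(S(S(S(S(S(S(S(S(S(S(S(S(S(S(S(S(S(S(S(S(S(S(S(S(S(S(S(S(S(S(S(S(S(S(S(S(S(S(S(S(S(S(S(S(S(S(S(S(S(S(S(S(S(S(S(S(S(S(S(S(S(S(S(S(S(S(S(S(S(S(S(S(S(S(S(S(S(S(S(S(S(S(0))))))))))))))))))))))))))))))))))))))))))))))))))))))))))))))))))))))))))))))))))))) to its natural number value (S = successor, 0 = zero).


Counting successors applied to 0:
85 applications of S to 0 = 85

85


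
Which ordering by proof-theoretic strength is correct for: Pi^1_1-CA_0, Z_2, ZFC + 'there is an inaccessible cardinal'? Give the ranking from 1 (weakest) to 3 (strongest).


Ordering by consistency strength:
1. Pi^1_1-CA_0
2. Z_2
3. ZFC + 'there is an inaccessible cardinal'


Pi^1_1-CA_0=1, Z_2=2, ZFC + 'there is an inaccessible cardinal'=3


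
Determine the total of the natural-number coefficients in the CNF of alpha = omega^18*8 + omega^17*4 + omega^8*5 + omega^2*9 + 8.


CNF: omega^18*8 + omega^17*4 + omega^8*5 + omega^2*9 + 8
Coefficients: 8 + 4 + 5 + 9 + 8 = 34

34


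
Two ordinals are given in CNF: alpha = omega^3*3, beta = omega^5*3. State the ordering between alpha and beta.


Compare term by term from highest exponent:
alpha = omega^3*3
beta = omega^5*3
Term 1: alpha has omega^3*3, beta has omega^5*3
Result: alpha < beta

alpha < beta


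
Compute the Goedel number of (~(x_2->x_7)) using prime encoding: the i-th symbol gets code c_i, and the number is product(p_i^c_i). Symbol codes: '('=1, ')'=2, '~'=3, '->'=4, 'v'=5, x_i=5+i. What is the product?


Formula: (~(x_2->x_7))
Symbol codes: [1, 3, 1, 7, 4, 12, 2, 2]
Primes: [2, 3, 5, 7, 11, 13, 17, 19]
p_1^1 = 2^1 = 2
p_2^3 = 3^3 = 27
p_3^1 = 5^1 = 5
p_4^7 = 7^7 = 823543
p_5^4 = 11^4 = 14641
p_6^12 = 13^12 = 23298085122481
p_7^2 = 17^2 = 289
p_8^2 = 19^2 = 361
Product = 7913089125525981014614331825490

7913089125525981014614331825490


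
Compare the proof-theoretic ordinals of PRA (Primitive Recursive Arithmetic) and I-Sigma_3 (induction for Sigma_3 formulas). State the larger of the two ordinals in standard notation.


Proof-theoretic ordinal of PRA (Primitive Recursive Arithmetic): omega^omega
Proof-theoretic ordinal of I-Sigma_3 (induction for Sigma_3 formulas): omega^(omega^(omega^omega))
Comparing: omega^omega < omega^(omega^(omega^omega)).
The larger ordinal is omega^(omega^(omega^omega)) (from I-Sigma_3 (induction for Sigma_3 formulas)).

omega^(omega^(omega^omega))


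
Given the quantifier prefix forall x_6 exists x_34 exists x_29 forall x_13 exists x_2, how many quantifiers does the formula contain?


Quantifier prefix has 5 quantifier symbols.
Quantifier depth = 5

5


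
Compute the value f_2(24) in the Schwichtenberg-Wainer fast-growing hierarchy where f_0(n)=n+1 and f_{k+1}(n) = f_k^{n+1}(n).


f_2(24) = f_1^25(24)
f_1(m) = 2m + 1.
Iterating: f_1^k(n) = 2^k*(n+1) - 1.
f_2(24) = 2^25*(24+1) - 1 = 33554432*25 - 1 = 838860799

838860799


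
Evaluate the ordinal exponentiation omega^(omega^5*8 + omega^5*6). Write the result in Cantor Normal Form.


omega^(omega^5*8 + omega^5*6):
Both terms of the exponent have the same exponent 5, so they merge: omega^5*8 + omega^5*6 = omega^5*(8+6) = omega^5*14.
omega raised to a CNF ordinal is a single CNF term: Result = omega^(omega^5*14)

omega^(omega^5*14)


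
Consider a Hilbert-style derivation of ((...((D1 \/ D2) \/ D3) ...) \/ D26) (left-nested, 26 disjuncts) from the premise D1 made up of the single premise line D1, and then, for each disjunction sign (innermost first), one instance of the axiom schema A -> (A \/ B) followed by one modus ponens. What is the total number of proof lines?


Building the left-nested 26-ary disjunction from D1:
- 1 premise line (D1)
- 26 disjuncts means 25 disjunction signs; each needs 1 axiom instance + 1 MP = 2 lines: 2 * 25 = 50
Total = 1 + 50 = 51 lines.

51


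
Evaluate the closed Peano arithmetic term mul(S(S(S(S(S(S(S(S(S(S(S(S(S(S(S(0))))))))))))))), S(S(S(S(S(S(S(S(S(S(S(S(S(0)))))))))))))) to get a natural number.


mul(S^15(0), S^13(0)):
S^15(0) = 15
S^13(0) = 13
15 * 13 = 195

195


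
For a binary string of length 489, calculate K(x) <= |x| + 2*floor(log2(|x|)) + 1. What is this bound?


floor(log2(489)) = 8
2 * 8 = 16
K(x) <= 489 + 16 + 1 = 506

506


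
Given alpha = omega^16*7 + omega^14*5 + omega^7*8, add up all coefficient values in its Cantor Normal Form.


CNF: omega^16*7 + omega^14*5 + omega^7*8
Coefficients: 7 + 5 + 8 = 20

20


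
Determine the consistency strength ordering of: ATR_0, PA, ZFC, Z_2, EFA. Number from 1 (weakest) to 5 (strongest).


Ordering by consistency strength:
1. EFA
2. PA
3. ATR_0
4. Z_2
5. ZFC


ATR_0=3, PA=2, ZFC=5, Z_2=4, EFA=1


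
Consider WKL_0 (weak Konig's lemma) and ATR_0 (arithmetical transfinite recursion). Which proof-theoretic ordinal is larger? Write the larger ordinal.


Proof-theoretic ordinal of WKL_0 (weak Konig's lemma): omega^omega
Proof-theoretic ordinal of ATR_0 (arithmetical transfinite recursion): Gamma_0
Comparing: omega^omega < Gamma_0.
The larger ordinal is Gamma_0 (from ATR_0 (arithmetical transfinite recursion)).

Gamma_0


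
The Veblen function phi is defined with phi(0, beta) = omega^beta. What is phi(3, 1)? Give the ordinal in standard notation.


phi(3, 1):
phi(3, beta) = eta_beta (the beta-th eta number, fixed point of zeta).
phi(3, 1) = eta_1

eta_1


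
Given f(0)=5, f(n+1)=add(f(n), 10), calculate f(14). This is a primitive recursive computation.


f(0) = 5
f(1) = add(f(0), 10) = add(5, 10) = 15
f(2) = add(f(1), 10) = add(15, 10) = 25
f(3) = add(f(2), 10) = add(25, 10) = 35
f(4) = add(f(3), 10) = add(35, 10) = 45
f(5) = add(f(4), 10) = add(45, 10) = 55
f(6) = add(f(5), 10) = add(55, 10) = 65
f(7) = add(f(6), 10) = add(65, 10) = 75
f(8) = add(f(7), 10) = add(75, 10) = 85
f(9) = add(f(8), 10) = add(85, 10) = 95
f(10) = add(f(9), 10) = add(95, 10) = 105
f(11) = add(f(10), 10) = add(105, 10) = 115
f(12) = add(f(11), 10) = add(115, 10) = 125
f(13) = add(f(12), 10) = add(125, 10) = 135
f(14) = add(f(13), 10) = add(135, 10) = 145


145


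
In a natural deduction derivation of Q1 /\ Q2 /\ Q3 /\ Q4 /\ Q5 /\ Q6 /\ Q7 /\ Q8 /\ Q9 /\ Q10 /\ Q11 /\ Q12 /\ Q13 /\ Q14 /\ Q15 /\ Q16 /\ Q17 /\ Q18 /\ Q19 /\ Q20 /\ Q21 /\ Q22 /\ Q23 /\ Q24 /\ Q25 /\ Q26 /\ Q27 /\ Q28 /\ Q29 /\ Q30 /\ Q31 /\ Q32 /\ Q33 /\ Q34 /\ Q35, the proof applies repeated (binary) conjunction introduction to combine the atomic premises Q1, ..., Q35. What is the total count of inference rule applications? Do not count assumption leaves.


The target conjunction has 35 conjuncts, i.e. 34 binary /\ connectives.
Each conjunction-intro joins two pieces, so 35 atoms require 35-1 = 34 applications.
Total inference nodes = 34

34


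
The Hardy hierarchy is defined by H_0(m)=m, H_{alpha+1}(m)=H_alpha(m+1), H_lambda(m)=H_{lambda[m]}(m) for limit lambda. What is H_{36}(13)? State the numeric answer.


H_36(13):
For finite ordinals k, H_k(n) = n + k (each successor step adds 1).
H_36(13) = 13 + 36 = 49

49


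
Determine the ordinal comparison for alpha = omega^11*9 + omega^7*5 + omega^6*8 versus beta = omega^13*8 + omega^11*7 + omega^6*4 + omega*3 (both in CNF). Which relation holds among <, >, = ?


Compare term by term from highest exponent:
alpha = omega^11*9 + omega^7*5 + omega^6*8
beta = omega^13*8 + omega^11*7 + omega^6*4 + omega*3
Term 1: alpha has omega^11*9, beta has omega^13*8
Term 2: alpha has omega^7*5, beta has omega^11*7
Term 3: alpha has omega^6*8, beta has omega^6*4
Term 4: alpha has omega^0*0, beta has omega^1*3
Result: alpha < beta

alpha < beta


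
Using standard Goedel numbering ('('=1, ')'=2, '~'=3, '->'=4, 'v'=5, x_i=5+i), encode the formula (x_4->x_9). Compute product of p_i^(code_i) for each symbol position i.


Formula: (x_4->x_9)
Symbol codes: [1, 9, 4, 14, 2]
Primes: [2, 3, 5, 7, 11]
p_1^1 = 2^1 = 2
p_2^9 = 3^9 = 19683
p_3^4 = 5^4 = 625
p_4^14 = 7^14 = 678223072849
p_5^2 = 11^2 = 121
Product = 2019106542361638633750

2019106542361638633750


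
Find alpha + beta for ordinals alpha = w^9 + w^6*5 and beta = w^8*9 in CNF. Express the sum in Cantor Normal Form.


Ordinal addition (w^9 + w^6*5) + w^8*9:
alpha's leading term has exponent 9 > beta's exponent 8, so it survives.
alpha's tail term has exponent 6 < beta's exponent 8, so it is absorbed by beta.
In ordinal addition, any term followed by a strictly larger-exponent term is absorbed.
Result = w^9 + w^8*9

w^9 + w^8*9


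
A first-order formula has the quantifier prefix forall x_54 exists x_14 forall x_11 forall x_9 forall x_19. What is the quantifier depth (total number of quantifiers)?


Quantifier prefix has 5 quantifier symbols.
Quantifier depth = 5

5


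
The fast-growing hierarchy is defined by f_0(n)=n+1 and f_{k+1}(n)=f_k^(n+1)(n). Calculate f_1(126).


f_1(126) = f_0^127(126)
f_0 adds 1 each time, applied 127 times.
f_1(126) = 126 + 127 = 253

253


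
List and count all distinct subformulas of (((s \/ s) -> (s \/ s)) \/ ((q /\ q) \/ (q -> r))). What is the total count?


Formula: (((s \/ s) -> (s \/ s)) \/ ((q /\ q) \/ (q -> r)))
Subformulas found:
  1. q
  2. s
  3. r
  4. (s \/ s)
  5. (q /\ q)
  6. (q -> r)
  7. ((q /\ q) \/ (q -> r))
  8. ((s \/ s) -> (s \/ s))
  9. (((s \/ s) -> (s \/ s)) \/ ((q /\ q) \/ (q -> r)))
Total distinct subformulas = 9

9


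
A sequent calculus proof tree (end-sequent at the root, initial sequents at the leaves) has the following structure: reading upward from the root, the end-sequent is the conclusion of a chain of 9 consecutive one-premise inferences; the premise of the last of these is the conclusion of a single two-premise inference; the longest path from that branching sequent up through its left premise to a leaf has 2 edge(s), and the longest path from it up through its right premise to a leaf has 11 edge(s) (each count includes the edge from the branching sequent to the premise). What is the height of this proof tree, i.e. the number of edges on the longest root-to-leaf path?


Longest path through the left premise: 2 edges (measured from the branching sequent)
Longest path through the right premise: 11 edges
Height of the subtree rooted at the branching sequent: max(2, 11) = 11
The branching sequent sits 9 edges above the root (the chain of one-premise inferences), so height = 11 + 9 = 20

20


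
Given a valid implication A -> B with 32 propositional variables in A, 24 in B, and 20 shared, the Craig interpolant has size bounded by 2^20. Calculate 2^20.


Shared atoms = 20
Craig interpolant size bound = 2^20
= 1048576

1048576


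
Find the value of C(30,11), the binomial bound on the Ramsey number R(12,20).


R(12,20) <= C(12+20-2, 12-1) = C(30, 11)
C(30, 11) = 30! / (11! * 19!)
= 54627300

54627300


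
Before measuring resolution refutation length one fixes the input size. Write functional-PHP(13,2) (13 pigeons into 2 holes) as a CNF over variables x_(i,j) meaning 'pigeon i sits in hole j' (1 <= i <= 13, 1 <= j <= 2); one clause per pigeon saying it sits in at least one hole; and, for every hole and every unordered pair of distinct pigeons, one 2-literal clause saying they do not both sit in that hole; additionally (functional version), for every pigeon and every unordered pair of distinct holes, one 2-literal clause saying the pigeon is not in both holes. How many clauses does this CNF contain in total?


functional-PHP(13,2): 13 pigeons, 2 holes, 13*2 = 26 variables.
- pigeon clauses: one per pigeon -> 13 clauses
- hole clauses: 2 holes * C(13,2) = 2 * 78 -> 156 clauses
- functional clauses: 13 pigeons * C(2,2) = 13 * 1 -> 13 clauses
Total clauses = 13 + 156 + 13 = 182

182


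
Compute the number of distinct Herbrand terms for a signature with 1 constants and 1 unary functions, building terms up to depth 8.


Herbrand terms by depth:
Depth 0: 1 constants
Depth 1: 1 new terms (running total: 2)
Depth 2: 1 new terms (running total: 3)
Depth 3: 1 new terms (running total: 4)
Depth 4: 1 new terms (running total: 5)
Depth 5: 1 new terms (running total: 6)
Depth 6: 1 new terms (running total: 7)
Depth 7: 1 new terms (running total: 8)
Depth 8: 1 new terms (running total: 9)
Total distinct ground terms = 9

9


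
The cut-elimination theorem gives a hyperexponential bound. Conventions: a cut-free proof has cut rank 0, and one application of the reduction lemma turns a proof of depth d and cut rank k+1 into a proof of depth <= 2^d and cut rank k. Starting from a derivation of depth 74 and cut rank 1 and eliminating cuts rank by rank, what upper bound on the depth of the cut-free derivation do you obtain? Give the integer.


Each rank reduction sends depth d to at most 2^d; cut rank r needs r reductions.
2_0(74) = 74
2_1(74) = 2^74 = 18889465931478580854784
Cut-free depth bound = 18889465931478580854784

18889465931478580854784


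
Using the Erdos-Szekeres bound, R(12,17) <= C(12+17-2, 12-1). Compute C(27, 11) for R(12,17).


R(12,17) <= C(12+17-2, 12-1) = C(27, 11)
C(27, 11) = 27! / (11! * 16!)
= 13037895

13037895


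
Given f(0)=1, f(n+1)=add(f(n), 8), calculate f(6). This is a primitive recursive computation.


f(0) = 1
f(1) = add(f(0), 8) = add(1, 8) = 9
f(2) = add(f(1), 8) = add(9, 8) = 17
f(3) = add(f(2), 8) = add(17, 8) = 25
f(4) = add(f(3), 8) = add(25, 8) = 33
f(5) = add(f(4), 8) = add(33, 8) = 41
f(6) = add(f(5), 8) = add(41, 8) = 49


49


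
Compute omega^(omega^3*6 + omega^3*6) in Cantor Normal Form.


omega^(omega^3*6 + omega^3*6):
Both terms of the exponent have the same exponent 3, so they merge: omega^3*6 + omega^3*6 = omega^3*(6+6) = omega^3*12.
omega raised to a CNF ordinal is a single CNF term: Result = omega^(omega^3*12)

omega^(omega^3*12)


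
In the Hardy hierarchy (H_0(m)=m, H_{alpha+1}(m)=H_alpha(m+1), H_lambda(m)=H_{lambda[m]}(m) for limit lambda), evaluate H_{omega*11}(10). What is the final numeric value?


H_{omega*11}(10):
For the Hardy hierarchy, H_{omega*k}(n) = 2^k * n.
2^11 = 2048.
2048 * 10 = 20480

20480


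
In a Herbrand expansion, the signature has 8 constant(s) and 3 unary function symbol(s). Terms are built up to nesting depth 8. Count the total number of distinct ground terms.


Herbrand terms by depth:
Depth 0: 8 constants
Depth 1: 24 new terms (running total: 32)
Depth 2: 72 new terms (running total: 104)
Depth 3: 216 new terms (running total: 320)
Depth 4: 648 new terms (running total: 968)
Depth 5: 1944 new terms (running total: 2912)
Depth 6: 5832 new terms (running total: 8744)
Depth 7: 17496 new terms (running total: 26240)
Depth 8: 52488 new terms (running total: 78728)
Total distinct ground terms = 78728

78728
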